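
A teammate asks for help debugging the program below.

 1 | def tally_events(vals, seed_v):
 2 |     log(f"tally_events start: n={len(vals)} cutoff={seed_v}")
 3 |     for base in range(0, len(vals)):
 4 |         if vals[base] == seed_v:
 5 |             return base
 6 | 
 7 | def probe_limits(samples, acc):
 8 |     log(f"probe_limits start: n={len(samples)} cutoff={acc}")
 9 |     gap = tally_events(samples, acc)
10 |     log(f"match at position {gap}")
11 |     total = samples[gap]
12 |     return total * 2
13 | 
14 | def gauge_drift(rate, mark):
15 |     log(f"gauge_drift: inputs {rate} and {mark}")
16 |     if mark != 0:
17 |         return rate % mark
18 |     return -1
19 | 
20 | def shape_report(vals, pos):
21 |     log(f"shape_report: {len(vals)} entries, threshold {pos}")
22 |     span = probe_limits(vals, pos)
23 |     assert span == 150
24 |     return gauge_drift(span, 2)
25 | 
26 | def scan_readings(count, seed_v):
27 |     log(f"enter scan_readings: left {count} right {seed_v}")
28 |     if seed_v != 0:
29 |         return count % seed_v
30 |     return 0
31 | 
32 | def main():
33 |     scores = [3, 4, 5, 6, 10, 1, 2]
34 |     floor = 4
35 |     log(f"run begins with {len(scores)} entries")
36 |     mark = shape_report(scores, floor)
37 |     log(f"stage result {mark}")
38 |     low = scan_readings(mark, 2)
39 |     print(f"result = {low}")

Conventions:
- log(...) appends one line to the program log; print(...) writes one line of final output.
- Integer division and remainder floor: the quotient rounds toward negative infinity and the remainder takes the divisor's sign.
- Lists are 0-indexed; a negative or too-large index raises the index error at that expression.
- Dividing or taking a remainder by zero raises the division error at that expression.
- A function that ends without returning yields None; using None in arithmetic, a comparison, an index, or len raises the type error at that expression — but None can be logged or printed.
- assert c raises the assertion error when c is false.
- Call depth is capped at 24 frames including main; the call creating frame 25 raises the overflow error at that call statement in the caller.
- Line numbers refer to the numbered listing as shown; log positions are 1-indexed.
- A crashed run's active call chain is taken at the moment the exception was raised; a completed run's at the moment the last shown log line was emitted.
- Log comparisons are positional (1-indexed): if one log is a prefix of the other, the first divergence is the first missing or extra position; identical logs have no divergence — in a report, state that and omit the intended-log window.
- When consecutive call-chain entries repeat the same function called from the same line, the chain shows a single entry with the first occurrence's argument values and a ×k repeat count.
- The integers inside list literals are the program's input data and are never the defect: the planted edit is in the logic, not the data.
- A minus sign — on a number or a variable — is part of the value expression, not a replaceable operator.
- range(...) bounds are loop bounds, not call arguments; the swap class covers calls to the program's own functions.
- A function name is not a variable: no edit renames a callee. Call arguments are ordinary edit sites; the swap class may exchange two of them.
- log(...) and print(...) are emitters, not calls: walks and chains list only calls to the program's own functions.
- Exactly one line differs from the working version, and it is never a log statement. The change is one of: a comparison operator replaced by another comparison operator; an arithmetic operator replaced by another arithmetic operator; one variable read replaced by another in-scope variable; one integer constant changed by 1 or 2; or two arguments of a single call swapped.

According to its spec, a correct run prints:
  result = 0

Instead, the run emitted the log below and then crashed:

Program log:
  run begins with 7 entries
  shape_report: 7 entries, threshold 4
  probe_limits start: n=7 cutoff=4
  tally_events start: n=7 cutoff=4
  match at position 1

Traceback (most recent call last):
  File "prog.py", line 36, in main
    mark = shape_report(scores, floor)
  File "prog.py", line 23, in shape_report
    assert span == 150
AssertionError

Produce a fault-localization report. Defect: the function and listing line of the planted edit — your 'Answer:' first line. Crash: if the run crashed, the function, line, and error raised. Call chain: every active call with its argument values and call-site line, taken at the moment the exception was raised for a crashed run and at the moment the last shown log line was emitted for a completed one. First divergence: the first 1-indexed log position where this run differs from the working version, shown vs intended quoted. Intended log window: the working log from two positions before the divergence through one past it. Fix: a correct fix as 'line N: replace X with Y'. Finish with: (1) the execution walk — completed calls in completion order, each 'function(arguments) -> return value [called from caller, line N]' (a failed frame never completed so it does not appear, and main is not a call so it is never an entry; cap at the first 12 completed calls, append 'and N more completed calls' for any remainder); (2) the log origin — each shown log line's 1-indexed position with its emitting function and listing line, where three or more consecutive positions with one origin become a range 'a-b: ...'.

Answer: the defect is in shape_report at line 23.
The tell: A complete run would log 'gauge_drift: inputs 8 and 2' next, but this one stopped at 5 lines.
Crash: shape_report, line 23, AssertionError.
Call chain: main -> shape_report([3, 4, 5, 6, 10, 1, 2], 4) (called at line 36).
First divergence: position 6; the shown log stops at 5 lines while the working version next logs 'gauge_drift: inputs 8 and 2'.
Intended log window:
  4: tally_events start: n=7 cutoff=4
  5: match at position 1
  6: gauge_drift: inputs 8 and 2
  7: stage result 0
Execution walk:
  tally_events([3, 4, 5, 6, 10, 1, 2], 4) -> 1  [called from probe_limits, line 9]
  probe_limits([3, 4, 5, 6, 10, 1, 2], 4) -> 8  [called from shape_report, line 22]
Log origins:
  1: emitted by main (line 35)
  2: emitted by shape_report (line 21)
  3: emitted by probe_limits (line 8)
  4: emitted by tally_events (line 2)
  5: emitted by probe_limits (line 10)
A correct fix: line 23: replace `==` with `<=`.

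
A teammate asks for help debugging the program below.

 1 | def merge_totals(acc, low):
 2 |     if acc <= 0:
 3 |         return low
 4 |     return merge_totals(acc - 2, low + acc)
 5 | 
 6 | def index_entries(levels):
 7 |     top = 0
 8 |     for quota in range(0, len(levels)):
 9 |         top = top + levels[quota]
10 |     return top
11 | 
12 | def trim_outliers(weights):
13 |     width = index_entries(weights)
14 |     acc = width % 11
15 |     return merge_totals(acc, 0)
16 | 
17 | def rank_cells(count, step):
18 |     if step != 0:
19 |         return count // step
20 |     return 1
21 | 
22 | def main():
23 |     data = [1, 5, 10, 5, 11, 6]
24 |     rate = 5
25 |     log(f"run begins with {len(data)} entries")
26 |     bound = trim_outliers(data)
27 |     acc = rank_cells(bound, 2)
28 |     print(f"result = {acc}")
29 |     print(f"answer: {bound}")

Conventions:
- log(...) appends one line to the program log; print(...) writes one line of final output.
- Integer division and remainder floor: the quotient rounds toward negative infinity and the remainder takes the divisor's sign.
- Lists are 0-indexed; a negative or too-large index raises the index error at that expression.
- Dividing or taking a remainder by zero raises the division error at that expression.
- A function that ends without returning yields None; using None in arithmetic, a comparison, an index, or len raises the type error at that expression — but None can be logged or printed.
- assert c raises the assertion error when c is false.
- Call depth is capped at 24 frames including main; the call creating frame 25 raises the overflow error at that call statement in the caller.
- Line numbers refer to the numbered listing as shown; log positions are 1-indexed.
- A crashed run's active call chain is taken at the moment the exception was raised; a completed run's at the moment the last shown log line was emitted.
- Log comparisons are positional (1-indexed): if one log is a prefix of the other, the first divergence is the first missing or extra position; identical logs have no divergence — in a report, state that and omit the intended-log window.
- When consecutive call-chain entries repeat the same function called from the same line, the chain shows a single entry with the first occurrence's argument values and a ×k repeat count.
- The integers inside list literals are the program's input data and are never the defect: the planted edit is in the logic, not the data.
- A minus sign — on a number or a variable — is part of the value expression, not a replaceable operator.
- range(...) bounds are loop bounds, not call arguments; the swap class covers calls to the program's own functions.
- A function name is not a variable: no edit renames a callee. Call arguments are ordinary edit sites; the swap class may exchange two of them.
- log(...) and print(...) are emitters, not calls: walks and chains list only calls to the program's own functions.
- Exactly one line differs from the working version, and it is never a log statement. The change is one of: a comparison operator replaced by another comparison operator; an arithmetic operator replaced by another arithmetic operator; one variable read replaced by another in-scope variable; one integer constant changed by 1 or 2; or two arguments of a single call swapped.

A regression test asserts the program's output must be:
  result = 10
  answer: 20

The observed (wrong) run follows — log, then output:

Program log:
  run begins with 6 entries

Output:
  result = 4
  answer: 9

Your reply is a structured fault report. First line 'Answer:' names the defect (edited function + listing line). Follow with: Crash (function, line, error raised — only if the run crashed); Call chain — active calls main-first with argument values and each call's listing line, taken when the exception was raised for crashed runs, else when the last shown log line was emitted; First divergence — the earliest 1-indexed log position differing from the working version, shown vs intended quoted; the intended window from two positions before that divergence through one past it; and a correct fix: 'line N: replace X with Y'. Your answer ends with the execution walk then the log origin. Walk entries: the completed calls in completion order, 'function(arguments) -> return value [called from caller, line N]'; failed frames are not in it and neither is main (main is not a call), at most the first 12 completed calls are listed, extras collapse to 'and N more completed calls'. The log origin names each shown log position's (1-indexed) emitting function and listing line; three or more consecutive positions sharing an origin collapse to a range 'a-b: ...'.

Answer: the defect is in trim_outliers at line 14.
Key fact: The two runs log identically and part ways only at the printed values.
Call chain: main.
First divergence: none (the log streams are identical).
Execution walk:
  index_entries([1, 5, 10, 5, 11, 6]) -> 38  [called from trim_outliers, line 13]
  merge_totals(-1, 9) -> 9  [called from merge_totals, line 4]
  merge_totals(1, 8) -> 9  [called from merge_totals, line 4]
  merge_totals(3, 5) -> 9  [called from merge_totals, line 4]
  merge_totals(5, 0) -> 9  [called from trim_outliers, line 15]
  trim_outliers([1, 5, 10, 5, 11, 6]) -> 9  [called from main, line 26]
  rank_cells(9, 2) -> 4  [called from main, line 27]
Log origin:
  1 — main, line 25
A correct fix: line 14: replace `11` with `10`.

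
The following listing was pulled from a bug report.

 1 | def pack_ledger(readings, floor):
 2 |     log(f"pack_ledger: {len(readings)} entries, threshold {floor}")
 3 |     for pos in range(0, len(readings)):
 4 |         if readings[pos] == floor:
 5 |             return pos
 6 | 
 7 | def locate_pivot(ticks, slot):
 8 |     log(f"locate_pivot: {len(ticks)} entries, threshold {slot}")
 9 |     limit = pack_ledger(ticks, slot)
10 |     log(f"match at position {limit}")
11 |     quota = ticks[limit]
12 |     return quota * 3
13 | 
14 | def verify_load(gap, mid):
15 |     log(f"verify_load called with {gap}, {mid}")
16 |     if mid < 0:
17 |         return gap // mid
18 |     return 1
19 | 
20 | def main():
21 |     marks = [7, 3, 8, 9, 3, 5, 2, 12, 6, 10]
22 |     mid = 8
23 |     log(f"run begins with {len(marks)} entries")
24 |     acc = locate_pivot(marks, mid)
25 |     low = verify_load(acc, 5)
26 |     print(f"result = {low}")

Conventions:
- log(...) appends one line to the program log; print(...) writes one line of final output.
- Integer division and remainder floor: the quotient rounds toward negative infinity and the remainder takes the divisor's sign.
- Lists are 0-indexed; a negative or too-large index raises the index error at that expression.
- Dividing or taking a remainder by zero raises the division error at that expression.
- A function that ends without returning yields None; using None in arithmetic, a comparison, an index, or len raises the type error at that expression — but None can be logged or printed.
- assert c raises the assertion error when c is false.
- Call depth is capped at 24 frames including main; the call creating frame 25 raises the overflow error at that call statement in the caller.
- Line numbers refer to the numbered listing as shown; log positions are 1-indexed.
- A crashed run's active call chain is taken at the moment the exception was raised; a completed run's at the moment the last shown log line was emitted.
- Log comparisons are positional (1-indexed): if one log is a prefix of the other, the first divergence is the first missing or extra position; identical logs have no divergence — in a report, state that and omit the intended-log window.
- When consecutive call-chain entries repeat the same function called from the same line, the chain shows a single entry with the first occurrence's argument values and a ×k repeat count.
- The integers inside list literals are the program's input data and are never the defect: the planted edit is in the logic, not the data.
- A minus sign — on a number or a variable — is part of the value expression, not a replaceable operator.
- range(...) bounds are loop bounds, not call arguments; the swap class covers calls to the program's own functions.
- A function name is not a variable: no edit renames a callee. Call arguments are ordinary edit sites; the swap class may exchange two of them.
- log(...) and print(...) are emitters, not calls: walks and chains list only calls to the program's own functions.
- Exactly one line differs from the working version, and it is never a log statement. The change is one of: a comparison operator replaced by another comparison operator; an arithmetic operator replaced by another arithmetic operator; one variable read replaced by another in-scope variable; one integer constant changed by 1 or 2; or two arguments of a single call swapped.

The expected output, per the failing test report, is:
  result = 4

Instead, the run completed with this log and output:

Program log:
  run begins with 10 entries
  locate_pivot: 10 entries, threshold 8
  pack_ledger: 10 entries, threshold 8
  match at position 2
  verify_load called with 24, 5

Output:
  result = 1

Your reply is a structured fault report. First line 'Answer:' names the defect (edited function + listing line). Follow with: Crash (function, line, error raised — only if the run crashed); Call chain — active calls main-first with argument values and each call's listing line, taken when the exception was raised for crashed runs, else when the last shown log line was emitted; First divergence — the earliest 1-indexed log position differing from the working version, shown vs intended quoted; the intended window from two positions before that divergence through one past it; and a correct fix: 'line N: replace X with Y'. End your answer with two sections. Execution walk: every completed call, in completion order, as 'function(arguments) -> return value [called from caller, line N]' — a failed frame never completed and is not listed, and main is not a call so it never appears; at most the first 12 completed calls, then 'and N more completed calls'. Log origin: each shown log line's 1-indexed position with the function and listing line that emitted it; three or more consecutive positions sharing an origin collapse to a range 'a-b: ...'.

Answer: the defect is in verify_load at line 16.
The tell: The logs agree in full; only the final output differs.
Call chain: main -> verify_load(24, 5) (called at line 25).
First divergence: none; the two logs match at every position.
Execution walk:
  pack_ledger([7, 3, 8, 9, 3, 5, 2, 12, 6, 10], 8) -> 2  [called from locate_pivot, line 9]
  locate_pivot([7, 3, 8, 9, 3, 5, 2, 12, 6, 10], 8) -> 24  [called from main, line 24]
  verify_load(24, 5) -> 1  [called from main, line 25]
Origin of each log line:
  1: emitted by main (line 23)
  2: emitted by locate_pivot (line 8)
  3: emitted by pack_ledger (line 2)
  4: emitted by locate_pivot (line 10)
  5: emitted by verify_load (line 15)
A correct fix: line 16: replace `<` with `!=`.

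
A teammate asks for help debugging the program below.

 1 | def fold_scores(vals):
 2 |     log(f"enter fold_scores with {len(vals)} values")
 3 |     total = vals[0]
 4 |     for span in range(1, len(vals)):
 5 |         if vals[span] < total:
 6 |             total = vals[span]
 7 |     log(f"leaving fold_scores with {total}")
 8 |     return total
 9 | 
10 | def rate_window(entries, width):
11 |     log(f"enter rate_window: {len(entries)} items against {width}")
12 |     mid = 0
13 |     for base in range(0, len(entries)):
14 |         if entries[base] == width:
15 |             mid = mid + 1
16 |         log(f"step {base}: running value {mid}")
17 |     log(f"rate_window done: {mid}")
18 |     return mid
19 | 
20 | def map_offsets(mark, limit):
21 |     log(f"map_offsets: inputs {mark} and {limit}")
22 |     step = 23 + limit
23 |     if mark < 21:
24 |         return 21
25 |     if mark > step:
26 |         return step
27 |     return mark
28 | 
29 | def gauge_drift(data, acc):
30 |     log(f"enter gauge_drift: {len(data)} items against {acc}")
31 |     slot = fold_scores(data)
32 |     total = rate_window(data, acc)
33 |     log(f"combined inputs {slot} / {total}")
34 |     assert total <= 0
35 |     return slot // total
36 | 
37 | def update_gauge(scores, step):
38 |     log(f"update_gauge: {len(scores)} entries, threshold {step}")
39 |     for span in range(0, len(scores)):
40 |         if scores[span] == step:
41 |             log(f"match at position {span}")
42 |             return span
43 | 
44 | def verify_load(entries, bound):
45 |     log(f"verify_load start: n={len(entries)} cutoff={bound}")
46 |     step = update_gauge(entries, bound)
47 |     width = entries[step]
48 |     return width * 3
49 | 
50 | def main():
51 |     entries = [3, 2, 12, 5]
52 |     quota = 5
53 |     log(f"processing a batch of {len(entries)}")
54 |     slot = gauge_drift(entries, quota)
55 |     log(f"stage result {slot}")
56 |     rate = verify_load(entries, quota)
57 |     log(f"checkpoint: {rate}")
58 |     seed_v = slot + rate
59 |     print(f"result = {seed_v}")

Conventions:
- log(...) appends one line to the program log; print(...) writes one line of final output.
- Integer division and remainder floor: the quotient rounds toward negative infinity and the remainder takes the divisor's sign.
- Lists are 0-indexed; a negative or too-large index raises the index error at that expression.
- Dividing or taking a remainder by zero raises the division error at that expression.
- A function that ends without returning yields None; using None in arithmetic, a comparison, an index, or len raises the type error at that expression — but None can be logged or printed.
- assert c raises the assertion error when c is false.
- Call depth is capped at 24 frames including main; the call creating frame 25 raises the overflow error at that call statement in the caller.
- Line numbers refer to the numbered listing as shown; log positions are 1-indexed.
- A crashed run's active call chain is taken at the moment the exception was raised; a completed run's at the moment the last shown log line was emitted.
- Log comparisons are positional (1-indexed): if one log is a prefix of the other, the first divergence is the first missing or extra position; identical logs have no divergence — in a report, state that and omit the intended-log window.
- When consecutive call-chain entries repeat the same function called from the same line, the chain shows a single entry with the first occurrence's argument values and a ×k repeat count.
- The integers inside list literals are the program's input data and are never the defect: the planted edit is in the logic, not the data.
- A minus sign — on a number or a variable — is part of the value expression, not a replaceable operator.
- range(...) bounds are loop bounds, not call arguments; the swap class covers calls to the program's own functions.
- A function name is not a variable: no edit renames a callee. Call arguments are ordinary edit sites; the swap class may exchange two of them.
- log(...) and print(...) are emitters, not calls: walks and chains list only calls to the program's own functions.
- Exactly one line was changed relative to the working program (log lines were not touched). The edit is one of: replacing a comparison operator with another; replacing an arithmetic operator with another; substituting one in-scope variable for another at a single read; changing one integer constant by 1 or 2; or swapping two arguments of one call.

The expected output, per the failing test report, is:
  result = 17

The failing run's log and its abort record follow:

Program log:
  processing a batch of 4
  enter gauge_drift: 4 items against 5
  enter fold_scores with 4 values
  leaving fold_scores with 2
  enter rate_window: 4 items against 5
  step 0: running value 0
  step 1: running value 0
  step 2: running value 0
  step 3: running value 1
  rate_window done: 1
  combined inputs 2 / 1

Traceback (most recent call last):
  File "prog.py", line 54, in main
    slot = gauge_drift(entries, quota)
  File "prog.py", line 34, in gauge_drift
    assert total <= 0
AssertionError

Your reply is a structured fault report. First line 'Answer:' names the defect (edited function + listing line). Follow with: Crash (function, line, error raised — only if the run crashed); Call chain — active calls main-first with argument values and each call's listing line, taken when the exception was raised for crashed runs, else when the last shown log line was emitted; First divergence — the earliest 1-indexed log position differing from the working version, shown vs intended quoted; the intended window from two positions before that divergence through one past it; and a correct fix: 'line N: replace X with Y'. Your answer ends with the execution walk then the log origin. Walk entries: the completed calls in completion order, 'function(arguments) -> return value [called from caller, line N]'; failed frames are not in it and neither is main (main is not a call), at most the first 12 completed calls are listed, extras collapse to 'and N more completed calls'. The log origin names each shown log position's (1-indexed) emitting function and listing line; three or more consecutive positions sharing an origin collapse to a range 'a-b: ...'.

Answer: the defect is in gauge_drift at line 34.
Core observation: The faulty run's log stops after 11 lines; the working version's next line would be 'stage result 2'.
Crash: gauge_drift, line 34, AssertionError.
Call chain: main -> gauge_drift([3, 2, 12, 5], 5) (called at line 54).
First divergence: position 12 — the faulty run's log ends after 11 lines; the working version continues with 'stage result 2'.
Intended log window:
  10: rate_window done: 1
  11: combined inputs 2 / 1
  12: stage result 2
  13: verify_load start: n=4 cutoff=5
Execution walk:
  fold_scores([3, 2, 12, 5]) -> 2  [called from gauge_drift, line 31]
  rate_window([3, 2, 12, 5], 5) -> 1  [called from gauge_drift, line 32]
Log origin:
  1: emitted by main (line 53)
  2: emitted by gauge_drift (line 30)
  3: emitted by fold_scores (line 2)
  4: emitted by fold_scores (line 7)
  5: emitted by rate_window (line 11)
  6-9: emitted by rate_window (line 16)
  10: emitted by rate_window (line 17)
  11: emitted by gauge_drift (line 33)
A correct fix: line 34: replace `<=` with `>`.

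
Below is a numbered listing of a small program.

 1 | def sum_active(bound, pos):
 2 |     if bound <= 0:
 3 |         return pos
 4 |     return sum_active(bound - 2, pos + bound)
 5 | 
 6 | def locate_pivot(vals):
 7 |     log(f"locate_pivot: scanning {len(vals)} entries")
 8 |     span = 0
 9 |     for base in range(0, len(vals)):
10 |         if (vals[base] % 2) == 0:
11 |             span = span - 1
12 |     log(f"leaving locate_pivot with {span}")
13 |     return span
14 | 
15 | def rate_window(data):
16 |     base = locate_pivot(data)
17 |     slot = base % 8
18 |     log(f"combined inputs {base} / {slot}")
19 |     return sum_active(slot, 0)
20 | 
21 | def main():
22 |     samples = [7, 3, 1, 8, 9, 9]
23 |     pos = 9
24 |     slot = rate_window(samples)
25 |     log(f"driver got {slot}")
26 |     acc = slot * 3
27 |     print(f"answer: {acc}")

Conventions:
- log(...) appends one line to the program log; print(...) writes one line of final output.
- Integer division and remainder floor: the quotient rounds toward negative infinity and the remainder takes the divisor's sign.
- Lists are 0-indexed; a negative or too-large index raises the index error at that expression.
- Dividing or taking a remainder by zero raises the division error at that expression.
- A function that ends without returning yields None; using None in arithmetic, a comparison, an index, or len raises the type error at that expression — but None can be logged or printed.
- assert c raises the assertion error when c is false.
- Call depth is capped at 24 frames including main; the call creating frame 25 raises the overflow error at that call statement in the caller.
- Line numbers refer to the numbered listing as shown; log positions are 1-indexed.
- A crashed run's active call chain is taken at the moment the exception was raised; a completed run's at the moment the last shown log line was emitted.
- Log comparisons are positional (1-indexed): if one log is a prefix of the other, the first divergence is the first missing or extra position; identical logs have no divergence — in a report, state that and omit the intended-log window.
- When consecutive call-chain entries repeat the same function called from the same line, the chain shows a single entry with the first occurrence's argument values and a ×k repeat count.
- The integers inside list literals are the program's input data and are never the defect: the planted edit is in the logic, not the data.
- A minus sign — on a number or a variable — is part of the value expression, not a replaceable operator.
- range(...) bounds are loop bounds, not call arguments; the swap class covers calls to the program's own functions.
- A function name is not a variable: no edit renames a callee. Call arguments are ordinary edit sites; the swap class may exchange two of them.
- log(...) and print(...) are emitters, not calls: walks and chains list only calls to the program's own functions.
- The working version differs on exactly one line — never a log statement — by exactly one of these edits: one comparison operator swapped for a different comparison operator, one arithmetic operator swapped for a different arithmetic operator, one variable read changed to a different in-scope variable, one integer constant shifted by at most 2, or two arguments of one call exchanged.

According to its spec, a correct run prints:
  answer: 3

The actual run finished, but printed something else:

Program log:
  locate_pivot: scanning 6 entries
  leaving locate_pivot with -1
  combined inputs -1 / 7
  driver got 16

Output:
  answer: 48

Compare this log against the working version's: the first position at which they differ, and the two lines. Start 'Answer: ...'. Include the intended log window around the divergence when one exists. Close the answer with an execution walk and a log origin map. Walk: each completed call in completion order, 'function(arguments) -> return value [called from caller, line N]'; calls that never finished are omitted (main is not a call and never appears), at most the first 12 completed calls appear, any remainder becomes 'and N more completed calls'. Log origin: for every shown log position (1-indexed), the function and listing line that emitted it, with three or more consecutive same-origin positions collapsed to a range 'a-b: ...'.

Answer: at position 2 the run shows 'leaving locate_pivot with -1' where the working version logs 'leaving locate_pivot with 1'.
Intended log window:
  1: locate_pivot: scanning 6 entries
  2: leaving locate_pivot with 1
  3: combined inputs 1 / 1
Execution walk:
  locate_pivot([7, 3, 1, 8, 9, 9]) -> -1  [called from rate_window, line 16]
  sum_active(-1, 16) -> 16  [called from sum_active, line 4]
  sum_active(1, 15) -> 16  [called from sum_active, line 4]
  sum_active(3, 12) -> 16  [called from sum_active, line 4]
  sum_active(5, 7) -> 16  [called from sum_active, line 4]
  sum_active(7, 0) -> 16  [called from rate_window, line 19]
  rate_window([7, 3, 1, 8, 9, 9]) -> 16  [called from main, line 24]
Origin of each log line:
  1: emitted by locate_pivot (line 7)
  2: emitted by locate_pivot (line 12)
  3: emitted by rate_window (line 18)
  4: emitted by main (line 25)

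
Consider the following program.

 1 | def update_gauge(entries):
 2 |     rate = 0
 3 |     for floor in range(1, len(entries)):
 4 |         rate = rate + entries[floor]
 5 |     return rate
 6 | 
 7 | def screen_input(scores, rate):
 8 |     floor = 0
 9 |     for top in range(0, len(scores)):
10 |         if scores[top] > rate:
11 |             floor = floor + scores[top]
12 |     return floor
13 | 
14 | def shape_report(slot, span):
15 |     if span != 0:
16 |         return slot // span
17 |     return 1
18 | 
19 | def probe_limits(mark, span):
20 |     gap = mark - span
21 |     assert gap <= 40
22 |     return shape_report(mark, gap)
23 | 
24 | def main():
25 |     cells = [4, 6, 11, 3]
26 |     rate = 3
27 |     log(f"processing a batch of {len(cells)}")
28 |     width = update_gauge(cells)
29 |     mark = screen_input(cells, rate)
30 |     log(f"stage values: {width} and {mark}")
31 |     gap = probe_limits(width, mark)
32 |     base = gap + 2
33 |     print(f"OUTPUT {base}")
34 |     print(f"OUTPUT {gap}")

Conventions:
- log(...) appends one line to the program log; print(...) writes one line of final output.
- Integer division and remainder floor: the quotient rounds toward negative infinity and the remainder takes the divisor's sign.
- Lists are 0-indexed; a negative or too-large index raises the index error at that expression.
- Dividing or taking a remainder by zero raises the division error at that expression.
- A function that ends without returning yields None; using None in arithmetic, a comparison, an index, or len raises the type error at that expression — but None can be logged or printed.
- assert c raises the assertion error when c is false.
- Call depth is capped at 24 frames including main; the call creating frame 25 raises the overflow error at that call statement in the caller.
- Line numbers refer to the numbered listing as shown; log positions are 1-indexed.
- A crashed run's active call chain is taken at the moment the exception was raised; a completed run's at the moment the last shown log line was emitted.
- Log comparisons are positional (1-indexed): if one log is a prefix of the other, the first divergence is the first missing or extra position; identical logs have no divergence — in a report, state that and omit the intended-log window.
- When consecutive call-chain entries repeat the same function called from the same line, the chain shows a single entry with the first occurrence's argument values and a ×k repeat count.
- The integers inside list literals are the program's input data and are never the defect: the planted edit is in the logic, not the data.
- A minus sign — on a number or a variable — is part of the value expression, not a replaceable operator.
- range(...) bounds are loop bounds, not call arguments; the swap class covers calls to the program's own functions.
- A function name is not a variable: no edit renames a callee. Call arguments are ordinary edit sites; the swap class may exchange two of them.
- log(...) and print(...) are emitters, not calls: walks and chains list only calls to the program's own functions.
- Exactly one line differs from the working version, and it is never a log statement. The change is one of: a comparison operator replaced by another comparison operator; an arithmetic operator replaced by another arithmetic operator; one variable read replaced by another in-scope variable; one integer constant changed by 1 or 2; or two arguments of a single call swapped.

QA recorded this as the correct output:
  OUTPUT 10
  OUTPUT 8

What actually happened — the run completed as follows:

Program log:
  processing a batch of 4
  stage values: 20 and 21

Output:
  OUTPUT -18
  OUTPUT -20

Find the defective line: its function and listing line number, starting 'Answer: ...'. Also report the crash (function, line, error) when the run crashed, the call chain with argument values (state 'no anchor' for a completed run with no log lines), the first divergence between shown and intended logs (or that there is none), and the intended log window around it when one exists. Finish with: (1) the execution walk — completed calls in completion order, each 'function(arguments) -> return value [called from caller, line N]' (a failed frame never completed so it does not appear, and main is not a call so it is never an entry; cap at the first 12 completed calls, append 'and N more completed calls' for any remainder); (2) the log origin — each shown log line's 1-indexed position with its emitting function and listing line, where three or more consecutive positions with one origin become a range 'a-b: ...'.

Answer: the defect is in update_gauge at line 3.
Key observation: At log position 2 the runs split — shown 'stage values: 20 and 21', but the working version logs 'stage values: 24 and 21'.
Call chain: main.
First divergence: position 2 — the shown line 'stage values: 20 and 21' should read 'stage values: 24 and 21'.
Intended log window:
  1: processing a batch of 4
  2: stage values: 24 and 21
Execution walk:
  update_gauge([4, 6, 11, 3]) -> 20  [called from main, line 28]
  screen_input([4, 6, 11, 3], 3) -> 21  [called from main, line 29]
  shape_report(20, -1) -> -20  [called from probe_limits, line 22]
  probe_limits(20, 21) -> -20  [called from main, line 31]
Log origins:
  1 — main, line 27
  2 — main, line 30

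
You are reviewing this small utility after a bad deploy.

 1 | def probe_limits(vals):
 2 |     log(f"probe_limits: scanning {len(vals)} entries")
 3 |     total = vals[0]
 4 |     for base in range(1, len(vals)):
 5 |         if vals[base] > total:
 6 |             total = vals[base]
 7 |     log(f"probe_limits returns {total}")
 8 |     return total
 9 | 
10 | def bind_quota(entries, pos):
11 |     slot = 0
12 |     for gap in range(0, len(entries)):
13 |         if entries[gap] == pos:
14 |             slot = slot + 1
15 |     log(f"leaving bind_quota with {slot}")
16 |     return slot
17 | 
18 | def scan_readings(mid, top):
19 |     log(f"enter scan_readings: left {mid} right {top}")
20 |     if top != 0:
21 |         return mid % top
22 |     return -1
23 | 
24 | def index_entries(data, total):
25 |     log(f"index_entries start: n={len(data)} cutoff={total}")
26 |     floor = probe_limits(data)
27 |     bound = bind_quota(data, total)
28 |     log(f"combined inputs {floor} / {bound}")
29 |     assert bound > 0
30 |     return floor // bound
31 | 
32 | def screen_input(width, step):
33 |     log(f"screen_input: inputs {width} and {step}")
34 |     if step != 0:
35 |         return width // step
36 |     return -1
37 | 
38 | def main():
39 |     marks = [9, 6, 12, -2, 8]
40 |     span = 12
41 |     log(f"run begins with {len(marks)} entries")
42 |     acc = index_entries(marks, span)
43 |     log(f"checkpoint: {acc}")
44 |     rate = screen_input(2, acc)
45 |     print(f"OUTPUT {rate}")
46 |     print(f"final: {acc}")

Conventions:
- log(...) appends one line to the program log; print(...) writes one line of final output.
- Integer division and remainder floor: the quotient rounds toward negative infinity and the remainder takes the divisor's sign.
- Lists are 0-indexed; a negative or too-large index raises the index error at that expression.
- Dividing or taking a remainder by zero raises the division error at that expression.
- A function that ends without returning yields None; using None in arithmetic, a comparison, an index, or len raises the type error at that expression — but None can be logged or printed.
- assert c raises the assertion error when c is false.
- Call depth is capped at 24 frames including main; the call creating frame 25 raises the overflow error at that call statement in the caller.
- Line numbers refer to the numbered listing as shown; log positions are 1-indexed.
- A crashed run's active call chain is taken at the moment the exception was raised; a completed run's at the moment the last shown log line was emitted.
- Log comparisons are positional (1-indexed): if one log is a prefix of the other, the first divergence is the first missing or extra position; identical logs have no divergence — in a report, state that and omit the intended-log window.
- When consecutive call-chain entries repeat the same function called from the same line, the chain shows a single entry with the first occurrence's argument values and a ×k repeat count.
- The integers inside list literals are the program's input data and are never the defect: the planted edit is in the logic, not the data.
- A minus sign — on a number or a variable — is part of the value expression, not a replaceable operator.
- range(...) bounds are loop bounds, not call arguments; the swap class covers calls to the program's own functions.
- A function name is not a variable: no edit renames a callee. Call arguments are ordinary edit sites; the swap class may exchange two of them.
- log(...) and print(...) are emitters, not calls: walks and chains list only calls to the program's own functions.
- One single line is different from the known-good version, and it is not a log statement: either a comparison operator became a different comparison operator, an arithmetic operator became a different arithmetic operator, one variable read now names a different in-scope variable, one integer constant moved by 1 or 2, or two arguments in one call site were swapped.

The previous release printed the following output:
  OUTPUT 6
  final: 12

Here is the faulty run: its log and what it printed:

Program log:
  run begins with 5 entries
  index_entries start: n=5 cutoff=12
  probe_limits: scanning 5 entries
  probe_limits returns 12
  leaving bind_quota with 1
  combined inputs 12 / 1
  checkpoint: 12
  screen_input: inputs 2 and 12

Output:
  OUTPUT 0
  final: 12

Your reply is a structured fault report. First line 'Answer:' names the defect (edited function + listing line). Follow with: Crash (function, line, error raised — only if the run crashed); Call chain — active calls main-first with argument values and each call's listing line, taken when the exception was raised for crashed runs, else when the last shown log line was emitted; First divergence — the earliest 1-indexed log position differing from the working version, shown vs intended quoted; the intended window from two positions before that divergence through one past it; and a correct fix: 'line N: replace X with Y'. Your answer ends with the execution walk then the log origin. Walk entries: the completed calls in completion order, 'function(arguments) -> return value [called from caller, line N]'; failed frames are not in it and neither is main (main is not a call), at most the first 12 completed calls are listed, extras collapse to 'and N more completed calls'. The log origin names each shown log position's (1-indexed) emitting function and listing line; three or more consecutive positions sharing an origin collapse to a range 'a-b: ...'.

Answer: the defect is in main at line 44.
Key fact: At log position 8 the runs split — shown 'screen_input: inputs 2 and 12', but the working version logs 'screen_input: inputs 12 and 2'.
Call chain: main -> screen_input(2, 12) (called at line 44).
First divergence: position 8 — shown 'screen_input: inputs 2 and 12', intended 'screen_input: inputs 12 and 2'.
Intended log window:
  6: combined inputs 12 / 1
  7: checkpoint: 12
  8: screen_input: inputs 12 and 2
Execution walk:
  probe_limits([9, 6, 12, -2, 8]) -> 12  [called from index_entries, line 26]
  bind_quota([9, 6, 12, -2, 8], 12) -> 1  [called from index_entries, line 27]
  index_entries([9, 6, 12, -2, 8], 12) -> 12  [called from main, line 42]
  screen_input(2, 12) -> 0  [called from main, line 44]
Log origins:
  1: emitted by main (line 41)
  2: emitted by index_entries (line 25)
  3: emitted by probe_limits (line 2)
  4: emitted by probe_limits (line 7)
  5: emitted by bind_quota (line 15)
  6: emitted by index_entries (line 28)
  7: emitted by main (line 43)
  8: emitted by screen_input (line 33)
A correct fix: line 44: replace `screen_input(2, acc)` with `screen_input(acc, 2)`.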